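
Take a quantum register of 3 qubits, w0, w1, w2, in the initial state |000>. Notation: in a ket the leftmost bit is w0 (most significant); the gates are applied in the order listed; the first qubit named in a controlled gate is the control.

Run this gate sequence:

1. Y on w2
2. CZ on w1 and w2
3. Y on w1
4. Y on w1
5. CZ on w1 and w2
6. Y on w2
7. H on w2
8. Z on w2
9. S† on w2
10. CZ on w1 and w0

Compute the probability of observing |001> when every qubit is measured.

The probability of measuring |001> is 1/2.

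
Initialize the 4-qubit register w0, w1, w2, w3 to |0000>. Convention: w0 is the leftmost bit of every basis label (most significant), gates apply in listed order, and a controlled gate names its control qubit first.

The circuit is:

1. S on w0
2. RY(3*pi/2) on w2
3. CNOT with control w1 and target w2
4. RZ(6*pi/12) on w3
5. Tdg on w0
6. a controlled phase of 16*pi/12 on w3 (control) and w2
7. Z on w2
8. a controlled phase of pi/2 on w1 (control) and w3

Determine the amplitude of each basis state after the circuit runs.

After the circuit, the state carries amplitude sqrt(2)*exp(3*I*pi/4)/2 on |0000>, sqrt(2)*exp(3*I*pi/4)/2 on |0010>, and 0 on every other basis state.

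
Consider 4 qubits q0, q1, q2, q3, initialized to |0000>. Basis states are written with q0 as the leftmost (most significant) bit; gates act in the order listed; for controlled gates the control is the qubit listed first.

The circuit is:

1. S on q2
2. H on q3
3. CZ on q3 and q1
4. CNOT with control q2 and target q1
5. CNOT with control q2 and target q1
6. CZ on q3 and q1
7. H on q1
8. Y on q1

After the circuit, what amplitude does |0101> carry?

|0101> carries amplitude I/2 in the final state.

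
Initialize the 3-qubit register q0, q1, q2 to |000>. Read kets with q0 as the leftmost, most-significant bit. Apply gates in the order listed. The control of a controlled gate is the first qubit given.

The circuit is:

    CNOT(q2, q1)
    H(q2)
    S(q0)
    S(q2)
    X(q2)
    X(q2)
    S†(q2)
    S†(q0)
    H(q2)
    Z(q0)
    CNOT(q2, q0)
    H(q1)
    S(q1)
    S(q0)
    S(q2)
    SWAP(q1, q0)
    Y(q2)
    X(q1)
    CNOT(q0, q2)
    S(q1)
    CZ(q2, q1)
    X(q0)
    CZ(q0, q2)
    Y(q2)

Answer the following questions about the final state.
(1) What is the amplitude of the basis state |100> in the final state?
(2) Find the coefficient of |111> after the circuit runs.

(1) The final state's coefficient on |100> equals 0. Key observation: steps 2-9 multiply out to the identity, so the circuit reduces to the remaining gates.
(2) The amplitude on |111> is 0.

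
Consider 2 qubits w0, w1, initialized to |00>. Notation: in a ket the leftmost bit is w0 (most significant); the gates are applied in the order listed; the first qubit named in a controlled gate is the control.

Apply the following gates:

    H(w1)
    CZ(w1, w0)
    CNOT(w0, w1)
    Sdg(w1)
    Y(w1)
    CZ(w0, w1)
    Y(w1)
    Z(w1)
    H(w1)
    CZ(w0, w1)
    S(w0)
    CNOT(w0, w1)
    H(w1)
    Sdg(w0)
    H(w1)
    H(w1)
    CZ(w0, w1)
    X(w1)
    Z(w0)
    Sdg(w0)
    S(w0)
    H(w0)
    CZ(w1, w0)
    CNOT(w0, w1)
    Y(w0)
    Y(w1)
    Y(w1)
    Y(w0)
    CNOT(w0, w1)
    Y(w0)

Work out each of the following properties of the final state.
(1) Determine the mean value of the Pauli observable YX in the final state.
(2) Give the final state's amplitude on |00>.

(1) The observable YX averages to 1. Key observation: steps 24-29 multiply out to the identity, so the circuit reduces to the remaining gates.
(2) The final state's coefficient on |00> equals 1/2.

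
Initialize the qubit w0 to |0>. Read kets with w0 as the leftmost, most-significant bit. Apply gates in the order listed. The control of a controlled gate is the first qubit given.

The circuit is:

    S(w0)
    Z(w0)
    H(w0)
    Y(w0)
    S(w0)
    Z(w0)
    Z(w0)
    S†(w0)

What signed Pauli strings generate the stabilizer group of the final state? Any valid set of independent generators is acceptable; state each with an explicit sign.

The final state is stabilized by the group generated by -X; other independent generating sets are equally valid. Key observation: steps 5-8 multiply out to the identity, so the circuit reduces to the remaining gates.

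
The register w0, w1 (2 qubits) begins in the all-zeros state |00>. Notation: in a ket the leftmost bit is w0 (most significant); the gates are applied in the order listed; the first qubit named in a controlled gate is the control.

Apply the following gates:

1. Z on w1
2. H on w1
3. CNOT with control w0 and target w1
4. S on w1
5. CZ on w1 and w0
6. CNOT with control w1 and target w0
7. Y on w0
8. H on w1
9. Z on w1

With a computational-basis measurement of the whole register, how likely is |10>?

A full measurement returns |10> with probability 1/4.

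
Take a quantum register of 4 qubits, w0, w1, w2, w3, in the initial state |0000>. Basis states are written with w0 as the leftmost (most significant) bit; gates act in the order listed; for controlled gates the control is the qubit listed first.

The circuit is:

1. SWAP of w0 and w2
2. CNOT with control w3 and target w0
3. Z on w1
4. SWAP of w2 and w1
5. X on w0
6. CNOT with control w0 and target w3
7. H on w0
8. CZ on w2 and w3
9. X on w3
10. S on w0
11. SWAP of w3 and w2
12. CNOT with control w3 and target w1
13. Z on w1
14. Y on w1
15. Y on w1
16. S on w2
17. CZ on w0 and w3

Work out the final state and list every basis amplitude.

The final amplitudes are sqrt(2)/2 on |0000>, -sqrt(2)*I/2 on |1000>, and 0 on every other basis state.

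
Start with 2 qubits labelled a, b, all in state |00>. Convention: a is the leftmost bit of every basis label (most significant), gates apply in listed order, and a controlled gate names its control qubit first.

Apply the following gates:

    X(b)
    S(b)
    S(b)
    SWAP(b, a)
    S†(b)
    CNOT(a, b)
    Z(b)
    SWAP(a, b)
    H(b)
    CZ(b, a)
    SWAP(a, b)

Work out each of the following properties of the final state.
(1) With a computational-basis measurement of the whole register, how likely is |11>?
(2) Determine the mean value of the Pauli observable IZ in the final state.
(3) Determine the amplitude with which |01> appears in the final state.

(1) Outcome |11> occurs with probability 1/2.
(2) The observable IZ averages to -1.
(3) |01> carries amplitude sqrt(2)/2 in the final state.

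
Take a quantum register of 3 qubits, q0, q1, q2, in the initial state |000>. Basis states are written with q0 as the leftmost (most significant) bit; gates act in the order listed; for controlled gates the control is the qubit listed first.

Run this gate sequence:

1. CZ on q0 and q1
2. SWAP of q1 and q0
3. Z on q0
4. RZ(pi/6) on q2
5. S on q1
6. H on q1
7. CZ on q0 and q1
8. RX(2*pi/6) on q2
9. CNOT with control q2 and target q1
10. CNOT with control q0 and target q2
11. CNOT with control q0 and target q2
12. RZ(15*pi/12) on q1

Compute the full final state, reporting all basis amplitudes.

The final amplitudes are -sqrt(6)*exp(7*I*pi/24)/4 on |000>, sqrt(2)*exp(19*I*pi/24)/4 on |001>, sqrt(6)*exp(13*I*pi/24)/4 on |010>, sqrt(2)*exp(I*pi/24)/4 on |011>, 0 on |100>, 0 on |101>, 0 on |110>, 0 on |111>. Key observation: steps 10-11 multiply out to the identity, so the circuit reduces to the remaining gates.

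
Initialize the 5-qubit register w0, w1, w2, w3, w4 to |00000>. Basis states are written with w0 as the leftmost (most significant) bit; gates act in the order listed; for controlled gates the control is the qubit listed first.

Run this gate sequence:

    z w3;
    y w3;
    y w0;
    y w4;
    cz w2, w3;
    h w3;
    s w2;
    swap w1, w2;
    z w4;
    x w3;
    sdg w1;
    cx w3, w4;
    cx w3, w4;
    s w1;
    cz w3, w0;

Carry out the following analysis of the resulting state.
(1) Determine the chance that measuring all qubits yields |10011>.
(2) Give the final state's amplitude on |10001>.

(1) The probability of measuring |10011> is 1/2. Key observation: gates 11-14 undo each other exactly, leaving only the rest of the circuit to track.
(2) The amplitude on |10001> is -sqrt(2)*I/2.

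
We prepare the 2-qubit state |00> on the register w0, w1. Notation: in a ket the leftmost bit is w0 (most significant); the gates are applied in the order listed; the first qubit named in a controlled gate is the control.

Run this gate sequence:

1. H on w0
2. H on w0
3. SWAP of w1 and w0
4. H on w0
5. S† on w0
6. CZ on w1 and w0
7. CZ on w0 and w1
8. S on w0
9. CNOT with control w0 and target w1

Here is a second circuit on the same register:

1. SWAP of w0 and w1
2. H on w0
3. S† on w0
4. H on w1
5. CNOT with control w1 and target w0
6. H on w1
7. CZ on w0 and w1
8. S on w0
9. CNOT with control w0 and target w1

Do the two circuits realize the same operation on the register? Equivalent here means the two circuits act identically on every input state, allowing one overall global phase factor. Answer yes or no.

No, they are not equivalent — no single phase factor reconciles the two unitaries.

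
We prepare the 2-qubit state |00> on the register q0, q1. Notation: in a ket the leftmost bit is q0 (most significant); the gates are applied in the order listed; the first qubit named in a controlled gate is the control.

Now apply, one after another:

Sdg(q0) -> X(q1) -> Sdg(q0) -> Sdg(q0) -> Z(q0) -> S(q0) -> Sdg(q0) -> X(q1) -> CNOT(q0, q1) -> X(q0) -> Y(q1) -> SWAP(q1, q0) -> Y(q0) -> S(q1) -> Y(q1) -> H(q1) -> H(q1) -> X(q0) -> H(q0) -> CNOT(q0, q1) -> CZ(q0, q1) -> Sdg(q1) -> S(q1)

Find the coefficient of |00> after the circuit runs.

|00> carries amplitude sqrt(2)/2 in the final state.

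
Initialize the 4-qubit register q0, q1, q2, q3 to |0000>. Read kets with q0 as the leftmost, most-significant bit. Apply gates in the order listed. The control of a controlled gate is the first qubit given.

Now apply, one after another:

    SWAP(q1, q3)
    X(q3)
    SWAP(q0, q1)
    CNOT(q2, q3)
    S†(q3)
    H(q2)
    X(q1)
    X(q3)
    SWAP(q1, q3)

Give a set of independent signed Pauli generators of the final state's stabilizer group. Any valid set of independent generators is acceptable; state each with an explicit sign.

One valid set of independent stabilizer generators is +IIXI, +ZIII, +IZII, -IIIZ (any independent generating set of the same group is equally correct).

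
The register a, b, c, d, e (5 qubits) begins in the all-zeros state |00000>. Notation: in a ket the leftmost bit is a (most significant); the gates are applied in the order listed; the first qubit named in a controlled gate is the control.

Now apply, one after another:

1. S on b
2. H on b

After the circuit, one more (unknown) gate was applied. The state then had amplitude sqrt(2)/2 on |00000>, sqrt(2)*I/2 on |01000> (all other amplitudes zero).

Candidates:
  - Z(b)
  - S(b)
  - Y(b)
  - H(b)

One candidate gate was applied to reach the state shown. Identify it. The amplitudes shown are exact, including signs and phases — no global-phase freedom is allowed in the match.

The applied gate was S(b).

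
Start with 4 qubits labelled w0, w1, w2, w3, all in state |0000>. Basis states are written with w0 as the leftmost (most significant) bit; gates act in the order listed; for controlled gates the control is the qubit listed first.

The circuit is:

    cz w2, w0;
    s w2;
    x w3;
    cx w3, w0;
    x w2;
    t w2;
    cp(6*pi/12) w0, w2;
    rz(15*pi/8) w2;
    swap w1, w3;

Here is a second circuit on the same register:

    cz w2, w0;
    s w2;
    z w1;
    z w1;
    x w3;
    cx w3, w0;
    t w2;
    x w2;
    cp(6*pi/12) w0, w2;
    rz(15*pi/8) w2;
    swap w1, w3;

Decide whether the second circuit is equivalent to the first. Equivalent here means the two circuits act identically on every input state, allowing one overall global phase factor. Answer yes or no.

No — the two circuits implement different unitaries, even allowing a global phase.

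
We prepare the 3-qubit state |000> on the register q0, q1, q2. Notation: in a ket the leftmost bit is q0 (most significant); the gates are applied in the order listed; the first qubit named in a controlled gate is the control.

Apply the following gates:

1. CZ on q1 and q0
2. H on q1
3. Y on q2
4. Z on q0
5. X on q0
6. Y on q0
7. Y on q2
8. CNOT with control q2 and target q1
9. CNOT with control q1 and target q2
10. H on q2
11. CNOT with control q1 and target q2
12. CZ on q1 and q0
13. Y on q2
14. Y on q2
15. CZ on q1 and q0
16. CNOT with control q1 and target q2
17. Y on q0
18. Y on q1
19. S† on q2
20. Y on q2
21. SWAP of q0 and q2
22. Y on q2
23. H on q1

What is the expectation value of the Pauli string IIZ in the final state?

The expectation value of IIZ is 1. Key observation: steps 11-16 multiply out to the identity, so the circuit reduces to the remaining gates.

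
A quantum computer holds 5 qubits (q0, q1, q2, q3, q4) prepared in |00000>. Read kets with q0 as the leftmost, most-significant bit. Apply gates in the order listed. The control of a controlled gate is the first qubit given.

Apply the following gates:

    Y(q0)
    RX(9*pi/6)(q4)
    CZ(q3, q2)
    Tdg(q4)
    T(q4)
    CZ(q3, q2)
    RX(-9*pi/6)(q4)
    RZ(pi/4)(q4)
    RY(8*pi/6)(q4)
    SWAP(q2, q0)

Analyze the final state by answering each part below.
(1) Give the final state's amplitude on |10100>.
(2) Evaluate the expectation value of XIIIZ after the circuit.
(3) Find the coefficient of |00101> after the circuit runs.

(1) The amplitude on |10100> is 0. Key observation: steps 2-7 multiply out to the identity, so the circuit reduces to the remaining gates.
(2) In the final state, XIIIZ has expectation 0.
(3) The amplitude on |00101> is sqrt(3)*exp(3*I*pi/8)/2.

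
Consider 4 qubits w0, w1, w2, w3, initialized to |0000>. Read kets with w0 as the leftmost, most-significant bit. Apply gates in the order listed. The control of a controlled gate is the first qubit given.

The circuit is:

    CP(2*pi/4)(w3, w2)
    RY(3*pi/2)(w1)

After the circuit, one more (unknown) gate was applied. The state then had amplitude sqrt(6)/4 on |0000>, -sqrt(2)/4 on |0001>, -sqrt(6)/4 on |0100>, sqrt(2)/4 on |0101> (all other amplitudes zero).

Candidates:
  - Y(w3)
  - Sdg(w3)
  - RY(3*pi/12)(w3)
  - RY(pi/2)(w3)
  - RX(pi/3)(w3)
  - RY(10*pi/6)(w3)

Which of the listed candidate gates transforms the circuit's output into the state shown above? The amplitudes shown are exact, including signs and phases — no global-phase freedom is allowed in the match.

It was RY(10*pi/6)(w3) that produced the state shown.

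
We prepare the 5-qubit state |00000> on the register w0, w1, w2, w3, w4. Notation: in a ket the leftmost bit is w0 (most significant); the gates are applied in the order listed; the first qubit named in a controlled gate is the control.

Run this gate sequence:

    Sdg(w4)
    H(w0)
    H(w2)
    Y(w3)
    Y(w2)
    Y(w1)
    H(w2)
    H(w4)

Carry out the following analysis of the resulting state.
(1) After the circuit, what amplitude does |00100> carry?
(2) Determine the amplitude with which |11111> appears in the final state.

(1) The final state's coefficient on |00100> equals 0.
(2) |11111> carries amplitude I/2 in the final state.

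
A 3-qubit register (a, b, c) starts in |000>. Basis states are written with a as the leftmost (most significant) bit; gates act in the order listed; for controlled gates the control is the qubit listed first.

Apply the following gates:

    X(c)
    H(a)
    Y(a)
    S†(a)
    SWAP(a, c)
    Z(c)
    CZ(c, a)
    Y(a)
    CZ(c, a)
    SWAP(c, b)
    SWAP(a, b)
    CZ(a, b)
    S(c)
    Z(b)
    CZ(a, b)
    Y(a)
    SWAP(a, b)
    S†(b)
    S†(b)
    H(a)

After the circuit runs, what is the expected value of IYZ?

The observable IYZ averages to -1.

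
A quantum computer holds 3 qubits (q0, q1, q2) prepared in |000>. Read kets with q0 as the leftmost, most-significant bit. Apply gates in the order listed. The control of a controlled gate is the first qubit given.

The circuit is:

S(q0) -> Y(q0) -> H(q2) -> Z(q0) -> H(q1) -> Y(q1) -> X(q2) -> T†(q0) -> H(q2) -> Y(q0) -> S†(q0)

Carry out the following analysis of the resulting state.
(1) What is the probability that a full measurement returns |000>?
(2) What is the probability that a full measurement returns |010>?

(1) Outcome |000> occurs with probability 1/2.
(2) Outcome |010> occurs with probability 1/2.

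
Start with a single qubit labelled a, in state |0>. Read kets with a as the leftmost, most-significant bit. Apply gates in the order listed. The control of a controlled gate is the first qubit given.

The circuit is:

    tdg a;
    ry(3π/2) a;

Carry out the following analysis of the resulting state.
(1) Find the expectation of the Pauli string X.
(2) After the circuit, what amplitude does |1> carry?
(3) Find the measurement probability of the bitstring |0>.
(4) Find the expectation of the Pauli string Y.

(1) The expectation value of X is -1.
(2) The final state's coefficient on |1> equals sqrt(2)/2.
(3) The probability of measuring |0> is 1/2.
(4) The observable Y averages to 0.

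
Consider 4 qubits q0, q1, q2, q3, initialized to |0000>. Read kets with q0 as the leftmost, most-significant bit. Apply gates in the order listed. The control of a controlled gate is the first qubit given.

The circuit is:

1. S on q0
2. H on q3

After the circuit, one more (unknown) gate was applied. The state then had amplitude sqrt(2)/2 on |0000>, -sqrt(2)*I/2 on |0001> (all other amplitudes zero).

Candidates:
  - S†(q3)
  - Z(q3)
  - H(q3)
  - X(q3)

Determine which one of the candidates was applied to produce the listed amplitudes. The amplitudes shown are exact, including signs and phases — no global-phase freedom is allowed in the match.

It was S†(q3) that produced the state shown.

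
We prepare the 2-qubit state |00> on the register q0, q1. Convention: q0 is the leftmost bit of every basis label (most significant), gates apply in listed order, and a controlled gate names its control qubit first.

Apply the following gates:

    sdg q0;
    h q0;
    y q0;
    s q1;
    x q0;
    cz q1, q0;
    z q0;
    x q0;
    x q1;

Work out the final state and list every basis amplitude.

After the circuit, the state carries amplitude 0 on |00>, sqrt(2)*I/2 on |01>, 0 on |10>, sqrt(2)*I/2 on |11>.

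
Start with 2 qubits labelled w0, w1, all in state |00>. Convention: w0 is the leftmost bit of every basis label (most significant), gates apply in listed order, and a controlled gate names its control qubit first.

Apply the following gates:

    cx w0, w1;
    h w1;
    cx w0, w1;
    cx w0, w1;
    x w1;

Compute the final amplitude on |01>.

|01> carries amplitude sqrt(2)/2 in the final state. Key observation: gates 3-4 undo each other exactly, leaving only the rest of the circuit to track.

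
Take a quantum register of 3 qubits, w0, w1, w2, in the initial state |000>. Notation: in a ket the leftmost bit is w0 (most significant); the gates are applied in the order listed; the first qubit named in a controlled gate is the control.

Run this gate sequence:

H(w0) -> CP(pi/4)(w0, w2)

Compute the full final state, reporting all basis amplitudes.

After the circuit, the state carries amplitude sqrt(2)/2 on |000>, sqrt(2)/2 on |100>, and 0 on every other basis state.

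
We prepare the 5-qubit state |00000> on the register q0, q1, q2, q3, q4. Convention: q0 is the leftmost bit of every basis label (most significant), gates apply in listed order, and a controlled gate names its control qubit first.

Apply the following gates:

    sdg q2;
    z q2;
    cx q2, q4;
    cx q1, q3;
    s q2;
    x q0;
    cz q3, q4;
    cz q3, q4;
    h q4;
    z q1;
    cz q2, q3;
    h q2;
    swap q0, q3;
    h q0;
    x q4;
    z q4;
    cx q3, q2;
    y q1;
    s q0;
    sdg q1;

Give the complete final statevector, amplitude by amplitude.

The final amplitudes are sqrt(2)/4 on |01010>, -sqrt(2)/4 on |01011>, sqrt(2)/4 on |01110>, -sqrt(2)/4 on |01111>, sqrt(2)*I/4 on |11010>, -sqrt(2)*I/4 on |11011>, sqrt(2)*I/4 on |11110>, -sqrt(2)*I/4 on |11111>, and 0 on every other basis state.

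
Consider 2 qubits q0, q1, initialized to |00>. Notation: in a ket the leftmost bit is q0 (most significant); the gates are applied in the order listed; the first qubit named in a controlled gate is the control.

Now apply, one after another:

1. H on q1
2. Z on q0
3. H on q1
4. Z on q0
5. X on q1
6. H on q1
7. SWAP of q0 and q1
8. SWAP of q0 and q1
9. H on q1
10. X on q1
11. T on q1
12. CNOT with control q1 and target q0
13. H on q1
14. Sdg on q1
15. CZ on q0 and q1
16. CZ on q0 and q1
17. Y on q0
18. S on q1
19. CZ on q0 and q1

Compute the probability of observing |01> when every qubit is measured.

Outcome |01> occurs with probability 0.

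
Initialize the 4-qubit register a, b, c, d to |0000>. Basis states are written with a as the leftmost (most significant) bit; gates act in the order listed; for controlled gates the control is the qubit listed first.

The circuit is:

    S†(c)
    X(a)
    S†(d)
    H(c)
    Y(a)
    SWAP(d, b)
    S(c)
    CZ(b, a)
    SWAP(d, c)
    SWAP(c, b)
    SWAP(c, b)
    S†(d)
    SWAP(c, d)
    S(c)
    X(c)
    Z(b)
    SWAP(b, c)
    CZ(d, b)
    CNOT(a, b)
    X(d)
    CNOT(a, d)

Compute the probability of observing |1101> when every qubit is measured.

A full measurement returns |1101> with probability 0.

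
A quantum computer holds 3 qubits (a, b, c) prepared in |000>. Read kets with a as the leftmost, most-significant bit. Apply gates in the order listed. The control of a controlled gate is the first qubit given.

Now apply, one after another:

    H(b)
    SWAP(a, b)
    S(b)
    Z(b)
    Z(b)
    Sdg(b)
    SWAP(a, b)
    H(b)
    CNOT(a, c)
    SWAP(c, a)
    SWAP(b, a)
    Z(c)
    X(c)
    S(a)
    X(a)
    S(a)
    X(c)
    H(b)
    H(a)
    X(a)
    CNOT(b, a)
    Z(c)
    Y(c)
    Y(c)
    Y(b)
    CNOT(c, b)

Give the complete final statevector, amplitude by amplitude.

The resulting statevector has amplitude 1/2 on |000>, 0 on |001>, 1/2 on |010>, 0 on |011>, -1/2 on |100>, 0 on |101>, -1/2 on |110>, 0 on |111>. Key observation: steps 1-8 multiply out to the identity, so the circuit reduces to the remaining gates.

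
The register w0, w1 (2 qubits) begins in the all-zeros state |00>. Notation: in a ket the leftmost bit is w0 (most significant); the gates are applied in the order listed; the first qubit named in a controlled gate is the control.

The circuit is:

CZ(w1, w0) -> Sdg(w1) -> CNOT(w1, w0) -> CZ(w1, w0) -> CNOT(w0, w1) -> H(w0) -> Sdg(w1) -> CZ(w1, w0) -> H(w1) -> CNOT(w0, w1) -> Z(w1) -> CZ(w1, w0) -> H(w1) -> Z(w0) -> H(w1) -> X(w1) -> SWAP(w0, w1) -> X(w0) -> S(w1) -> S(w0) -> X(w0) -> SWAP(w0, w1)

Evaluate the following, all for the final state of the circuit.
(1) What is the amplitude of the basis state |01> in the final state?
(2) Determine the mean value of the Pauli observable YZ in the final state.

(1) |01> carries amplitude 1/2 in the final state.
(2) The expectation value of YZ is 1.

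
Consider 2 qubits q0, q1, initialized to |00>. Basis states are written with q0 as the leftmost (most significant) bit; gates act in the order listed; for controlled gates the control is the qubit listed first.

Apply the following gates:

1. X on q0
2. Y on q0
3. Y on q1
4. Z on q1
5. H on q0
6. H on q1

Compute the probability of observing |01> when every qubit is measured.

The probability of measuring |01> is 1/4.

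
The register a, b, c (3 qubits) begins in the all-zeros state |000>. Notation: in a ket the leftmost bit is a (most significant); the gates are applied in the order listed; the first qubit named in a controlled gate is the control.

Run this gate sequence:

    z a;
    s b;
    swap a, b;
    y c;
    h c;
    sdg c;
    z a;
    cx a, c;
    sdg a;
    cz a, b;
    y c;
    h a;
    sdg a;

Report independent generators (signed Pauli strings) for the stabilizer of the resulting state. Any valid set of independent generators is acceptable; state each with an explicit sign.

The stabilizer group can be generated by -YII, +IIY, +IZI, among other valid generating sets.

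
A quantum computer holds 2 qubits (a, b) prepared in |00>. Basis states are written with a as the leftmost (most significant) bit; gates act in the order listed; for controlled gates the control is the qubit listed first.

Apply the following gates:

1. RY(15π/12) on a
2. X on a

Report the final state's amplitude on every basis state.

After the circuit, the state carries amplitude sqrt(sqrt(2) + 2)/2 on |00>, 0 on |01>, -sqrt(2 - sqrt(2))/2 on |10>, 0 on |11>.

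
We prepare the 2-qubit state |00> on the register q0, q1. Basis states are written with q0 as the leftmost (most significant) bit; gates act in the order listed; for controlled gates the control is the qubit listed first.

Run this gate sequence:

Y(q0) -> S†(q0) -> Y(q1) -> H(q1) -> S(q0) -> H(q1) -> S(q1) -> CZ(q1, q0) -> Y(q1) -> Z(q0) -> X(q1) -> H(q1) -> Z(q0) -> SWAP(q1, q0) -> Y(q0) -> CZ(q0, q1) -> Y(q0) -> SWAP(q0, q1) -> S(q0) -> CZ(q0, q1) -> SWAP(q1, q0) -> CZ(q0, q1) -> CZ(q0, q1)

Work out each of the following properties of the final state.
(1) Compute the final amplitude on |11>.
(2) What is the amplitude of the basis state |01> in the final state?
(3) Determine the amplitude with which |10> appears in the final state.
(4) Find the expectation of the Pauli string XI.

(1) The amplitude on |11> is sqrt(2)*I/2.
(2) The final state's coefficient on |01> equals -sqrt(2)*I/2.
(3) The amplitude on |10> is 0.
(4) The observable XI averages to -1.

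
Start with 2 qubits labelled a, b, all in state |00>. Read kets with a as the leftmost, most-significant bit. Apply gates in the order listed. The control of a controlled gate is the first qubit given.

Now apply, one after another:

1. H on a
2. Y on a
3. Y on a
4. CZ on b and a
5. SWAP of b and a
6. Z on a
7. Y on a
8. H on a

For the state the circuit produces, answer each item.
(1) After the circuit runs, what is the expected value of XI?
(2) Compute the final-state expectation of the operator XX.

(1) In the final state, XI has expectation -1.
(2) The expectation value of XX is -1.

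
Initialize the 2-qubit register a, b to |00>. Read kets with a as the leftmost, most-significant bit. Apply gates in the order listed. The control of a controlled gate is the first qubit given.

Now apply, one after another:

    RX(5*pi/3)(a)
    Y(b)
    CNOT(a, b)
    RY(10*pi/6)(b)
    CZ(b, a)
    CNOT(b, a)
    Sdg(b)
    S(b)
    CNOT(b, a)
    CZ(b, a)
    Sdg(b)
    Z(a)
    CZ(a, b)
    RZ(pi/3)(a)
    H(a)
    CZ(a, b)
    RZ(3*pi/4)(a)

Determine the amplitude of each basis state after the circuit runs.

After the circuit, the state carries amplitude sqrt(6)*(-1 - exp(I*pi/6))*exp(19*I*pi/24)/8 on |00>, sqrt(2)*(-1 - 3*exp(I*pi/6))*exp(7*I*pi/24)/8 on |01>, sqrt(6)*(-1 + exp(I*pi/6))*exp(13*I*pi/24)/8 on |10>, sqrt(2)*(1 - 3*exp(I*pi/6))*exp(I*pi/24)/8 on |11>.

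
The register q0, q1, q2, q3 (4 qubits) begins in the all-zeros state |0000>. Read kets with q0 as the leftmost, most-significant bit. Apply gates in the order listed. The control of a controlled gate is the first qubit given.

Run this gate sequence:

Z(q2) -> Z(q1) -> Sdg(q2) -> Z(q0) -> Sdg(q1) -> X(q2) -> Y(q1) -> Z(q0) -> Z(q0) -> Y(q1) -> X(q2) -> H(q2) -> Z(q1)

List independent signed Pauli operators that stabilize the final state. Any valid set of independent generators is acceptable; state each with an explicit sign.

The stabilizer group can be generated by +IIXI, +ZIII, +IZII, +IIIZ, among other valid generating sets. Key observation: gates 6-11 undo each other exactly, leaving only the rest of the circuit to track.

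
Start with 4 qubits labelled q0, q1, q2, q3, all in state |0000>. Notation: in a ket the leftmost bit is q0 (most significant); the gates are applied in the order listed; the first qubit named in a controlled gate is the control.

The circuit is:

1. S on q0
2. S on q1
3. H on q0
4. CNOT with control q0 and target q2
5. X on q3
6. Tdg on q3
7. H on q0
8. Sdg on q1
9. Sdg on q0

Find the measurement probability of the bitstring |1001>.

A full measurement returns |1001> with probability 1/4.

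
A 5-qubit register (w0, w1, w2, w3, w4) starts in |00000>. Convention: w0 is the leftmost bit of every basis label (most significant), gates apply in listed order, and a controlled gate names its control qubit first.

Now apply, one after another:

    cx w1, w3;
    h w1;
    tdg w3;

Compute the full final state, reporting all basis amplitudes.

The resulting statevector has amplitude sqrt(2)/2 on |00000>, sqrt(2)/2 on |01000>, and 0 on every other basis state.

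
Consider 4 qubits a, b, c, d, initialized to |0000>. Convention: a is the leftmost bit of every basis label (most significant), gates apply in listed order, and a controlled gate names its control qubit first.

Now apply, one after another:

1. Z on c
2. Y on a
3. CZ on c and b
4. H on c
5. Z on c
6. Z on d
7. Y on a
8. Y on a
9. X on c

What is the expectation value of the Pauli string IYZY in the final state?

The observable IYZY averages to 0.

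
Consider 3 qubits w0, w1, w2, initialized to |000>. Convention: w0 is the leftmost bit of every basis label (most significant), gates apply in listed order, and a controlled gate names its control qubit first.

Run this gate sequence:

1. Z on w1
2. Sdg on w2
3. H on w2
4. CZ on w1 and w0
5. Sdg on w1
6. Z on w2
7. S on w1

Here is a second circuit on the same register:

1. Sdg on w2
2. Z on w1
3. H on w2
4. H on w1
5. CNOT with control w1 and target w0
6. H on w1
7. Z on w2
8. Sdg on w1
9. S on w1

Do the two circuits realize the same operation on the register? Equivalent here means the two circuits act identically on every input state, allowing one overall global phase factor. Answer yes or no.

No, they are not equivalent — no single phase factor reconciles the two unitaries.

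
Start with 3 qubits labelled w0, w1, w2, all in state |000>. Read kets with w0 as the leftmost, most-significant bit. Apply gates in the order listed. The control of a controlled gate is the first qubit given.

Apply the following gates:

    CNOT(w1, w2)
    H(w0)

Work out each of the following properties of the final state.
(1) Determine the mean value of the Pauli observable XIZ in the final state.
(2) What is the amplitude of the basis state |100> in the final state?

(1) The expectation value of XIZ is 1.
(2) The amplitude on |100> is sqrt(2)/2.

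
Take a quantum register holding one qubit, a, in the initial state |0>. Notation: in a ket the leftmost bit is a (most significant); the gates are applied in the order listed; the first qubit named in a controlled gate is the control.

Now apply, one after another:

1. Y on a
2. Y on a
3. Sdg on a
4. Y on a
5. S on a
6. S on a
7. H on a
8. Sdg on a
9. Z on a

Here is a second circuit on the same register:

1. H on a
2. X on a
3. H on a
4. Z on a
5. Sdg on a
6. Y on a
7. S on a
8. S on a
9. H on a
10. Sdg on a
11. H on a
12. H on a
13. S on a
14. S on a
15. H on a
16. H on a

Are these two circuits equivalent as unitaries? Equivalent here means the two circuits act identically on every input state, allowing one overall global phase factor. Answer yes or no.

Yes, they are equivalent — the unitaries differ by at most a global phase.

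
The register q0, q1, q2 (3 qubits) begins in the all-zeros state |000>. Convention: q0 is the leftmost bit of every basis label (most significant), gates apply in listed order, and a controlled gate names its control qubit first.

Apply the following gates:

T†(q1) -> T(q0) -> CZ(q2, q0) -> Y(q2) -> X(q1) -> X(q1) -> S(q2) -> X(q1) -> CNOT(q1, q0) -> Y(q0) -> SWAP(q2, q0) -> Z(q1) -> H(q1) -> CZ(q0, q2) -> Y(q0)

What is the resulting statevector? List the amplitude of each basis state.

After the circuit, the state carries amplitude -sqrt(2)/2 on |000>, sqrt(2)/2 on |010>, and 0 on every other basis state.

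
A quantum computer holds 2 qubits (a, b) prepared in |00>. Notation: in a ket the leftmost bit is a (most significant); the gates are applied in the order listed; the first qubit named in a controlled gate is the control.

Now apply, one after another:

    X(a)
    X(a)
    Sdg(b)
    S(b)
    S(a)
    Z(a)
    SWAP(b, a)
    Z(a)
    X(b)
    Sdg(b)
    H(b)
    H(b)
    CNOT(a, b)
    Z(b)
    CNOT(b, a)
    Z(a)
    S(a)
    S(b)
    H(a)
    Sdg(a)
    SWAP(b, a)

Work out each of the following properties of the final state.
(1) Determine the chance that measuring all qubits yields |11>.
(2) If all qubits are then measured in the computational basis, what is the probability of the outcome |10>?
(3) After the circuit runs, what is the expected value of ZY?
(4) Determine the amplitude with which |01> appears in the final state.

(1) The probability of measuring |11> is 1/2.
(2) Outcome |10> occurs with probability 1/2.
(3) The expectation value of ZY is -1.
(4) The amplitude on |01> is 0.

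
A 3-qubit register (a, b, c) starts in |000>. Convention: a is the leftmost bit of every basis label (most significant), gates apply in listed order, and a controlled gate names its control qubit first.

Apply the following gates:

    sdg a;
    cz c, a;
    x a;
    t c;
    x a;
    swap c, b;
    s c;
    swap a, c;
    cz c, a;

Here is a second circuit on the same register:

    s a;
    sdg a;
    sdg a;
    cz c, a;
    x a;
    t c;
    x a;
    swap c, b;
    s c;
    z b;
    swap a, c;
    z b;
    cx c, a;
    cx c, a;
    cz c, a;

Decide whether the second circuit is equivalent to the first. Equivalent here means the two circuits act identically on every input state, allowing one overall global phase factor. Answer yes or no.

Yes — the two circuits implement the same unitary up to a global phase.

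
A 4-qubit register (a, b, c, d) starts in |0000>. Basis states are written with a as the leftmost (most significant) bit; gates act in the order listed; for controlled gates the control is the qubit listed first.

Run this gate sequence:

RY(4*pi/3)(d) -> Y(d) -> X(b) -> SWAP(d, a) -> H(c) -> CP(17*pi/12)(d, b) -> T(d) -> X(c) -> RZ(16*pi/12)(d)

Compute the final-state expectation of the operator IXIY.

In the final state, IXIY has expectation 0.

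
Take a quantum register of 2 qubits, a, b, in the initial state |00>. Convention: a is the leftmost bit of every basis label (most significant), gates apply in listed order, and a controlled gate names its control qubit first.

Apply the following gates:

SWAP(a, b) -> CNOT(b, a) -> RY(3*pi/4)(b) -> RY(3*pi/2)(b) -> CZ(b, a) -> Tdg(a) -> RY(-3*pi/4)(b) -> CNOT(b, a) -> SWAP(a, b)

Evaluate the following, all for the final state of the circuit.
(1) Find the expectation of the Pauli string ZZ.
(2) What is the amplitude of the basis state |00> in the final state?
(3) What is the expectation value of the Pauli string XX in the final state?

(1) The expectation value of ZZ is 1.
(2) The final state's coefficient on |00> equals -sqrt(2)/2.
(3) The observable XX averages to -1.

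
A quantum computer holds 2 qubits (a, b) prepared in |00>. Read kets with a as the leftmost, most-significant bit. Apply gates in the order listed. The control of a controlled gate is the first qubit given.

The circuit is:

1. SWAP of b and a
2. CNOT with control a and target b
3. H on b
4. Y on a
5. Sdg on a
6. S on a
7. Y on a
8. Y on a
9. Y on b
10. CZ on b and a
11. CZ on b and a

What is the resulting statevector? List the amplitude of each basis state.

After the circuit, the state carries amplitude 0 on |00>, 0 on |01>, sqrt(2)/2 on |10>, -sqrt(2)/2 on |11>.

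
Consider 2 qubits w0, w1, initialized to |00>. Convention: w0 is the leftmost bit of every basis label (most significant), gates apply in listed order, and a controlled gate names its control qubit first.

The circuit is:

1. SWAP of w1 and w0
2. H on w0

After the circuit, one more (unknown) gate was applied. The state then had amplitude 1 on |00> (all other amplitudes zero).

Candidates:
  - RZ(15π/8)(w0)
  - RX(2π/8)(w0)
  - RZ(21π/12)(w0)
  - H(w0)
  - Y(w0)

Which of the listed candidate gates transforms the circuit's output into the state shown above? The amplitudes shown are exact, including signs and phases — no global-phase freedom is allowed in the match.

The applied gate was H(w0).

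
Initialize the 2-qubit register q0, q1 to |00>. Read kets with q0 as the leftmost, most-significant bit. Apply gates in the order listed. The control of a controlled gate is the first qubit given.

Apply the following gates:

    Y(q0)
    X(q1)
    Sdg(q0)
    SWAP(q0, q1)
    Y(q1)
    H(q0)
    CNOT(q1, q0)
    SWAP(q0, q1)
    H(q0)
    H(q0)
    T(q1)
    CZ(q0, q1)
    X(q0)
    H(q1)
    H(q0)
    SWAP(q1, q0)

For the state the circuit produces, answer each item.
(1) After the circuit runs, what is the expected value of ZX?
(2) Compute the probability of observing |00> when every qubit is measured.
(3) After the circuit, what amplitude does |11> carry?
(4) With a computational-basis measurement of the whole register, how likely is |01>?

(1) In the final state, ZX has expectation sqrt(2)/2.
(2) Outcome |00> occurs with probability 1/4 - sqrt(2)/8.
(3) The amplitude on |11> is sqrt(2)*(exp(3*I*pi/4) + I)/4.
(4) The probability of measuring |01> is 1/4 - sqrt(2)/8.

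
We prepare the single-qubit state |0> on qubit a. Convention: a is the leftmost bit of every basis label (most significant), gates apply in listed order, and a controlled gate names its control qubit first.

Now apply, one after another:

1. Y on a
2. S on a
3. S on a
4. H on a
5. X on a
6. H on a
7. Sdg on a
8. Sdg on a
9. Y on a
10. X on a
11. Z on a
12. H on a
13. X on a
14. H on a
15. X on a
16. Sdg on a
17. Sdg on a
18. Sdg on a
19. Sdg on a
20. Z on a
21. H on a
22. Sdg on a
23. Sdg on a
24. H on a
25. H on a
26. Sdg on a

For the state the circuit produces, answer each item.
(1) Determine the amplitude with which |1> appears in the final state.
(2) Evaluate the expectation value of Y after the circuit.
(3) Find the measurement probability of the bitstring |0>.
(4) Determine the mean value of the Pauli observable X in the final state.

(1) |1> carries amplitude -sqrt(2)*I/2 in the final state.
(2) The expectation value of Y is 1.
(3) A full measurement returns |0> with probability 1/2.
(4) In the final state, X has expectation 0.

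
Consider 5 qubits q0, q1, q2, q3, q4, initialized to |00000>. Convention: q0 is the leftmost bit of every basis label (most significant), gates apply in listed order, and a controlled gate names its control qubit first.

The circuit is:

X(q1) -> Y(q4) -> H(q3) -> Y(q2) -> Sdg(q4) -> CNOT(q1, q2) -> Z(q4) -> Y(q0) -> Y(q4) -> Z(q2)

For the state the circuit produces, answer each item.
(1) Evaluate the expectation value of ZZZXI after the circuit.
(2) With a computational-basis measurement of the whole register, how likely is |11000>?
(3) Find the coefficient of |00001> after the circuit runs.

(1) In the final state, ZZZXI has expectation 1.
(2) Outcome |11000> occurs with probability 1/2.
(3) The final state's coefficient on |00001> equals 0.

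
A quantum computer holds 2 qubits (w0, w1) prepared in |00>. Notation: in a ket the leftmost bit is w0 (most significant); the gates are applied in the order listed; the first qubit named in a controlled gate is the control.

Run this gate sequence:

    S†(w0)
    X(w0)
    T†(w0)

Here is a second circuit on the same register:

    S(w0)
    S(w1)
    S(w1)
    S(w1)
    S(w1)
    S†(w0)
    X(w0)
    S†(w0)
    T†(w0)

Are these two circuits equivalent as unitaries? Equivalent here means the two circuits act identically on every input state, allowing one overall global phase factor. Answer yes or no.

No: there is an input state on which the two circuits produce genuinely different outputs (not merely differing by a phase).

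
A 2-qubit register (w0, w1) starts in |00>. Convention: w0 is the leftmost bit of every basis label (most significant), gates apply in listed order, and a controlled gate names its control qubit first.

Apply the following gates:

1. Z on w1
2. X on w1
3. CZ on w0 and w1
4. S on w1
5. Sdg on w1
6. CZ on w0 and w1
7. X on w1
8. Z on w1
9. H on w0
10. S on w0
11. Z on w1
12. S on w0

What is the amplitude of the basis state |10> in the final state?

The final state's coefficient on |10> equals -sqrt(2)/2. Key observation: steps 1-8 multiply out to the identity, so the circuit reduces to the remaining gates.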